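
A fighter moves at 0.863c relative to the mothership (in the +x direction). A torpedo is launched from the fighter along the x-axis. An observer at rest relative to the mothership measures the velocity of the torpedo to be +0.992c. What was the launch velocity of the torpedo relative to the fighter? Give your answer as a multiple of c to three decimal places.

Invert the composition law: u' = (u − v)/(1 − uv/c²).
u' = (0.992 − 0.863) / (1 − (0.992)(0.863)) = 0.1290/0.1439 = 0.8964.

+0.896c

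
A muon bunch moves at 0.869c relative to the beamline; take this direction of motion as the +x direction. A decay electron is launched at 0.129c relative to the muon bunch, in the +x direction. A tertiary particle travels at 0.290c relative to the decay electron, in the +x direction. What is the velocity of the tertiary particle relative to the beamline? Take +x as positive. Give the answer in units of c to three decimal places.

Apply u = (u' + v)/(1 + u'v/c²) successively, working outward toward the beamline.
Start: velocity of the muon bunch relative to the beamline = 0.8690c.
Compose with the decay electron (u' = 0.129 in the muon bunch frame): u_1 = (0.129 + 0.869) / (1 + 0.129·0.869) = 0.9980/1.1121 = 0.8974.
Compose with the tertiary particle (u' = 0.290 in the decay electron frame): u_2 = (0.290 + 0.897) / (1 + 0.290·0.897) = 1.1874/1.2602 = 0.9422.

0.942c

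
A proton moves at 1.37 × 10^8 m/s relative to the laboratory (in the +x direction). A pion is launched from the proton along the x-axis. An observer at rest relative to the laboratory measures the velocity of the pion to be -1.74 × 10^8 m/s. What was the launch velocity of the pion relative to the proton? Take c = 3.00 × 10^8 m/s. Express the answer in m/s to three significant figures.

v = 0.457c, u = -0.580c.
Invert the composition law: u' = (u − v)/(1 − uv/c²).
u' = (-0.580 − 0.457) / (1 − (-0.580)(0.457)) = -1.0367/1.2649 = -0.8196.
u' = -0.8196 × 3.00 × 10^8 m/s.

-2.46 × 10^8 m/s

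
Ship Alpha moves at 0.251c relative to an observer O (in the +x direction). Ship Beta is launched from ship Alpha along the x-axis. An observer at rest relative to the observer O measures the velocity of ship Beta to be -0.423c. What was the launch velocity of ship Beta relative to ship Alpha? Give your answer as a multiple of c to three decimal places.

-0.609c

Invert the composition law: u' = (u − v)/(1 − uv/c²).
u' = (-0.423 − 0.251) / (1 − (-0.423)(0.251)) = -0.6740/1.1062 = -0.6093.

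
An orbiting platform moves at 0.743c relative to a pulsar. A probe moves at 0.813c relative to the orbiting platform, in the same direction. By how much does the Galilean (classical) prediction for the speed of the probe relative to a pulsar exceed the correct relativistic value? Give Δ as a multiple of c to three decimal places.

Galilean: u_cl = 0.813 + 0.743 = 1.5560.
Relativistic: u_rel = (0.813 + 0.743) / (1 + 0.813·0.743) = 1.5560/1.6041 = 0.9700.
Δ = 1.5560 − 0.9700 = 0.5860.
(The classical prediction exceeds c; the relativistic result does not.)

Δ = 0.586c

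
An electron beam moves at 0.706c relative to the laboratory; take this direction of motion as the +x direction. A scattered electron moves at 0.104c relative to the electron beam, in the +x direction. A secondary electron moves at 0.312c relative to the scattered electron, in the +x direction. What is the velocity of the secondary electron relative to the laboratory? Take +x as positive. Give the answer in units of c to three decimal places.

0.863c

Apply u = (u' + v)/(1 + u'v/c²) successively, working outward toward the laboratory.
Start: velocity of the electron beam relative to the laboratory = 0.7060c.
Compose with the scattered electron (u' = 0.104 in the electron beam frame): u_1 = (0.104 + 0.706) / (1 + 0.104·0.706) = 0.8100/1.0734 = 0.7546.
Compose with the secondary electron (u' = 0.312 in the scattered electron frame): u_2 = (0.312 + 0.755) / (1 + 0.312·0.755) = 1.0666/1.2354 = 0.8633.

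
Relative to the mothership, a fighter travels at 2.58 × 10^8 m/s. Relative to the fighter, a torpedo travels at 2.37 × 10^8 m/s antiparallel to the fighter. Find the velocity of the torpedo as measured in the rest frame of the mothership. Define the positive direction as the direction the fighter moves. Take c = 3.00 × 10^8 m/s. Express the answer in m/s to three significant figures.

+6.55 × 10^7 m/s

In units of c (dividing by 3.00 × 10^8 m/s): v = 0.860, u' = -0.790.
u = (u' + v)/(1 + u'v/c²):
u = (-0.790 + 0.860) / (1 + (-0.790)·0.860) = 0.0700/0.3206 = 0.2183
Converting back: u = 0.2183 × 3.00 × 10^8 m/s.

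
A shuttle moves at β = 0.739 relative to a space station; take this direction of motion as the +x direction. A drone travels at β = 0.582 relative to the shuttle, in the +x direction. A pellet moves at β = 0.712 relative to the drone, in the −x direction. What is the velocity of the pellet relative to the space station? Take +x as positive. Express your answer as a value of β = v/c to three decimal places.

β = +0.618

Apply u = (u' + v)/(1 + u'v/c²) successively, working outward toward the space station.
Start: velocity of the shuttle relative to the space station = 0.7390c.
Compose with the drone (u' = 0.582 in the shuttle frame): u_1 = (0.582 + 0.739) / (1 + 0.582·0.739) = 1.3210/1.4301 = 0.9237.
Compose with the pellet (u' = -0.712 in the drone frame): u_2 = (-0.712 + 0.924) / (1 + (-0.712)·0.924) = 0.2117/0.3423 = 0.6185.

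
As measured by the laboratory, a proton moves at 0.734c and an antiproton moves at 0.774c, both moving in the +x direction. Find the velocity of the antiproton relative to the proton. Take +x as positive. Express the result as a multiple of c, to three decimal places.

+0.093c

β_A = 0.734, β_B = 0.774.
Transform to A's frame with the inverse velocity-addition law: u' = (u − v)/(1 − uv/c²), taking u = β_B and v = β_A.
u' = (0.774 − 0.734) / (1 − (0.734)(0.774)) = 0.0400/0.4319 = 0.0926.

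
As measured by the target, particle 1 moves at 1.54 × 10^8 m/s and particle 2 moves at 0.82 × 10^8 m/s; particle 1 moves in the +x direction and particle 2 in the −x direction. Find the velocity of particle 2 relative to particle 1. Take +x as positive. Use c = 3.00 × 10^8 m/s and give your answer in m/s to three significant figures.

β_A = 0.513, β_B = -0.273 (dividing each by c = 3.00 × 10^8 m/s).
Transform to A's frame with the inverse velocity-addition law: u' = (u − v)/(1 − uv/c²), taking u = β_B and v = β_A.
u' = (-0.273 − 0.513) / (1 − (0.513)(-0.273)) = -0.7867/1.1403 = -0.6899.
u' = -0.6899 × 3.00 × 10^8 m/s.

-2.07 × 10^8 m/s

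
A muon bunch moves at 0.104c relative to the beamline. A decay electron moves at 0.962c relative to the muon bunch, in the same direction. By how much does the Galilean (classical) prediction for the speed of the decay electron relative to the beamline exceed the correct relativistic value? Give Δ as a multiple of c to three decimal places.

Galilean: u_cl = 0.962 + 0.104 = 1.0660.
Relativistic: u_rel = (0.962 + 0.104) / (1 + 0.962·0.104) = 1.0660/1.1000 = 0.9690.
Δ = 1.0660 − 0.9690 = 0.0970.
(The classical prediction exceeds c; the relativistic result does not.)

Δ = 0.097c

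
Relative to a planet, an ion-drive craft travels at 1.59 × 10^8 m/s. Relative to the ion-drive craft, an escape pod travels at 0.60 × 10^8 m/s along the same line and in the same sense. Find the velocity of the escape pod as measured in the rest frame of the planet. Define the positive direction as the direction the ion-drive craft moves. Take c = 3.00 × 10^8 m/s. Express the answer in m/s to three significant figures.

1.98 × 10^8 m/s

In units of c (dividing by 3.00 × 10^8 m/s): v = 0.530, u' = 0.200.
u = (u' + v)/(1 + u'v/c²):
u = (0.200 + 0.530) / (1 + 0.200·0.530) = 0.7300/1.1060 = 0.6600
Converting back: u = 0.6600 × 3.00 × 10^8 m/s.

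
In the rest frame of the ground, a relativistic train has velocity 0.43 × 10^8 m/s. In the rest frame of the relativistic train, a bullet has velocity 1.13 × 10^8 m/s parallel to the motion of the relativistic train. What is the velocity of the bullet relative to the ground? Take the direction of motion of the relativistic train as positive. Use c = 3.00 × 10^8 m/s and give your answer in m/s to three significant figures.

1.48 × 10^8 m/s

In units of c (dividing by 3.00 × 10^8 m/s): v = 0.143, u' = 0.377.
u = (u' + v)/(1 + u'v/c²):
u = (0.377 + 0.143) / (1 + 0.377·0.143) = 0.5200/1.0540 = 0.4934
Converting back: u = 0.4934 × 3.00 × 10^8 m/s.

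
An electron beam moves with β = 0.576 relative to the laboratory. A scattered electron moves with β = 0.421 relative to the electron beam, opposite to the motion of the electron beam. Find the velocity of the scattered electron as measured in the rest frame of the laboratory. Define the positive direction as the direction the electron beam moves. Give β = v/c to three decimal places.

β = +0.205

With v = 0.576 and u' = -0.421 (in units of c),
u = (u' + v)/(1 + u'v/c²):
u = (-0.421 + 0.576) / (1 + (-0.421)·0.576) = 0.1550/0.7575 = 0.2046
(Galilean addition would give +0.155c.)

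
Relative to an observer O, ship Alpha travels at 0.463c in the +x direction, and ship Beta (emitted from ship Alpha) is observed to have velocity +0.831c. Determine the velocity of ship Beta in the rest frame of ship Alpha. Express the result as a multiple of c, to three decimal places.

Invert the composition law: u' = (u − v)/(1 − uv/c²).
u' = (0.831 − 0.463) / (1 − (0.831)(0.463)) = 0.3680/0.6152 = 0.5981.

+0.598c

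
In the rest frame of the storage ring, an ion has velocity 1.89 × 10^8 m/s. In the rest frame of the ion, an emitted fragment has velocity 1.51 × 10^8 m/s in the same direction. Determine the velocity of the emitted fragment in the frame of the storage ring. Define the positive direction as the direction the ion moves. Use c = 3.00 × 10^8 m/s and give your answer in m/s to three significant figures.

In units of c (dividing by 3.00 × 10^8 m/s): v = 0.630, u' = 0.503.
u = (u' + v)/(1 + u'v/c²):
u = (0.503 + 0.630) / (1 + 0.503·0.630) = 1.1333/1.3171 = 0.8605
Converting back: u = 0.8605 × 3.00 × 10^8 m/s.

2.58 × 10^8 m/s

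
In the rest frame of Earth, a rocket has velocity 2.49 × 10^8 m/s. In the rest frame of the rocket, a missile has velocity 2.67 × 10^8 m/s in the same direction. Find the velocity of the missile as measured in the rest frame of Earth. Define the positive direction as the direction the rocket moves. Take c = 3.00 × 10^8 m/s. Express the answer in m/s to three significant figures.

2.97 × 10^8 m/s

In units of c (dividing by 3.00 × 10^8 m/s): v = 0.830, u' = 0.890.
u = (u' + v)/(1 + u'v/c²):
u = (0.890 + 0.830) / (1 + 0.890·0.830) = 1.7200/1.7387 = 0.9892
Converting back: u = 0.9892 × 3.00 × 10^8 m/s.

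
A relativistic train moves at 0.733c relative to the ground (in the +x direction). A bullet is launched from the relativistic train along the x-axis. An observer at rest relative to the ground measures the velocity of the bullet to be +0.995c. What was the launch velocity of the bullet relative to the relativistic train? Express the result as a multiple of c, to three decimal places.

+0.968c

Invert the composition law: u' = (u − v)/(1 − uv/c²).
u' = (0.995 − 0.733) / (1 − (0.995)(0.733)) = 0.2620/0.2707 = 0.9680.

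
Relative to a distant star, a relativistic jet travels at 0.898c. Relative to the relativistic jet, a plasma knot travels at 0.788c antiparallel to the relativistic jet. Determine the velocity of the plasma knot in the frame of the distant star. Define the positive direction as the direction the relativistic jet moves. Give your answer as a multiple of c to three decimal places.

+0.376c

With v = 0.898 and u' = -0.788 (in units of c),
u = (u' + v)/(1 + u'v/c²):
u = (-0.788 + 0.898) / (1 + (-0.788)·0.898) = 0.1100/0.2924 = 0.3762
(Galilean addition would give +0.110c.)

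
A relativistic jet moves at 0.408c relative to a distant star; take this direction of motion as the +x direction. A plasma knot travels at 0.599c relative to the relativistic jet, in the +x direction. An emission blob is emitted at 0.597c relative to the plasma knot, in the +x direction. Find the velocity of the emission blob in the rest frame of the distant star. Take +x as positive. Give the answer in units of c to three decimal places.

Apply u = (u' + v)/(1 + u'v/c²) successively, working outward toward the distant star.
Start: velocity of the relativistic jet relative to the distant star = 0.4080c.
Compose with the plasma knot (u' = 0.599 in the relativistic jet frame): u_1 = (0.599 + 0.408) / (1 + 0.599·0.408) = 1.0070/1.2444 = 0.8092.
Compose with the emission blob (u' = 0.597 in the plasma knot frame): u_2 = (0.597 + 0.809) / (1 + 0.597·0.809) = 1.4062/1.4831 = 0.9482.

0.948c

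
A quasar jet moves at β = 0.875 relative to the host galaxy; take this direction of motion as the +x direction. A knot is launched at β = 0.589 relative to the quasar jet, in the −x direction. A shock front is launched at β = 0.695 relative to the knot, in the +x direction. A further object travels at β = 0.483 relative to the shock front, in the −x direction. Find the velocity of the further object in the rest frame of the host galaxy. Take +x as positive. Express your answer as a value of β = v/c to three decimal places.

β = +0.765

Apply u = (u' + v)/(1 + u'v/c²) successively, working outward toward the host galaxy.
Start: velocity of the quasar jet relative to the host galaxy = 0.8750c.
Compose with the knot (u' = -0.589 in the quasar jet frame): u_1 = (-0.589 + 0.875) / (1 + (-0.589)·0.875) = 0.2860/0.4846 = 0.5901.
Compose with the shock front (u' = 0.695 in the knot frame): u_2 = (0.695 + 0.590) / (1 + 0.695·0.590) = 1.2851/1.4102 = 0.9114.
Compose with the further object (u' = -0.483 in the shock front frame): u_3 = (-0.483 + 0.911) / (1 + (-0.483)·0.911) = 0.4284/0.5598 = 0.7652.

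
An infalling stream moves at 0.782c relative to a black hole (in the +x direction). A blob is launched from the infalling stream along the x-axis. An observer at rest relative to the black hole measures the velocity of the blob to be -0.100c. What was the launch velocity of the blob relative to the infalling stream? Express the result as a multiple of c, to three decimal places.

Invert the composition law: u' = (u − v)/(1 − uv/c²).
u' = (-0.100 − 0.782) / (1 − (-0.100)(0.782)) = -0.8820/1.0782 = -0.8180.

-0.818c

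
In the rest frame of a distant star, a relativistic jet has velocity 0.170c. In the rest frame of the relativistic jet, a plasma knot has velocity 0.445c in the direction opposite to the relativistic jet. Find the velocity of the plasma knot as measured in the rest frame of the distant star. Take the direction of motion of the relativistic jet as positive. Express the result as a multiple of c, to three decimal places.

-0.298c

With v = 0.170 and u' = -0.445 (in units of c),
u = (u' + v)/(1 + u'v/c²):
u = (-0.445 + 0.170) / (1 + (-0.445)·0.170) = -0.2750/0.9244 = -0.2975
(Galilean addition would give -0.275c.)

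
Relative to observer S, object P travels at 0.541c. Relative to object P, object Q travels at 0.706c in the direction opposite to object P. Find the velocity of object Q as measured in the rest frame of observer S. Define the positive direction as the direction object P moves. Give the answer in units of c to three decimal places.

With v = 0.541 and u' = -0.706 (in units of c),
u = (u' + v)/(1 + u'v/c²):
u = (-0.706 + 0.541) / (1 + (-0.706)·0.541) = -0.1650/0.6181 = -0.2670
(Galilean addition would give -0.165c.)

-0.267c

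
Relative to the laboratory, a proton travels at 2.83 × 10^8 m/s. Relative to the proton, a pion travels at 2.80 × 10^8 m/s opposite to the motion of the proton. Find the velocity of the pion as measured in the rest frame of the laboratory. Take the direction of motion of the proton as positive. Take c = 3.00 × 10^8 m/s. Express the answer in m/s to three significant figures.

In units of c (dividing by 3.00 × 10^8 m/s): v = 0.943, u' = -0.933.
u = (u' + v)/(1 + u'v/c²):
u = (-0.933 + 0.943) / (1 + (-0.933)·0.943) = 0.0100/0.1196 = 0.0836
(Galilean addition would give +0.010c.)
Converting back: u = 0.0836 × 3.00 × 10^8 m/s.

+2.51 × 10^7 m/s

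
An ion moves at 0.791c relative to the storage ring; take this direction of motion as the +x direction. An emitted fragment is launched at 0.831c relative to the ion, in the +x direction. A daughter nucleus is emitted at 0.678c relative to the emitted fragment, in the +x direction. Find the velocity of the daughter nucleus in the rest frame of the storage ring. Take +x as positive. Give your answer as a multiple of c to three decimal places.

Apply u = (u' + v)/(1 + u'v/c²) successively, working outward toward the storage ring.
Start: velocity of the ion relative to the storage ring = 0.7910c.
Compose with the emitted fragment (u' = 0.831 in the ion frame): u_1 = (0.831 + 0.791) / (1 + 0.831·0.791) = 1.6220/1.6573 = 0.9787.
Compose with the daughter nucleus (u' = 0.678 in the emitted fragment frame): u_2 = (0.678 + 0.979) / (1 + 0.678·0.979) = 1.6567/1.6636 = 0.9959.

0.996c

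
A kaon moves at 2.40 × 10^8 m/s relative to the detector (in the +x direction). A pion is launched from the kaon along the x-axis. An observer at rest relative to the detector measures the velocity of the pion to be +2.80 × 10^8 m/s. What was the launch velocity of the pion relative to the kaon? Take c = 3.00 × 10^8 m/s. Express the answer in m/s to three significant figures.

+1.58 × 10^8 m/s

v = 0.800c, u = 0.933c.
Invert the composition law: u' = (u − v)/(1 − uv/c²).
u' = (0.933 − 0.800) / (1 − (0.933)(0.800)) = 0.1333/0.2533 = 0.5263.
u' = 0.5263 × 3.00 × 10^8 m/s.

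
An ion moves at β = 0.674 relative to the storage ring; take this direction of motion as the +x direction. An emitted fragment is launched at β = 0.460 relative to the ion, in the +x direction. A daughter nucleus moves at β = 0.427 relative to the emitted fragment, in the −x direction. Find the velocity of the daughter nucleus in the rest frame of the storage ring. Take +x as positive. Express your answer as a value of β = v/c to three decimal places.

β = +0.696

Apply u = (u' + v)/(1 + u'v/c²) successively, working outward toward the storage ring.
Start: velocity of the ion relative to the storage ring = 0.6740c.
Compose with the emitted fragment (u' = 0.460 in the ion frame): u_1 = (0.460 + 0.674) / (1 + 0.460·0.674) = 1.1340/1.3100 = 0.8656.
Compose with the daughter nucleus (u' = -0.427 in the emitted fragment frame): u_2 = (-0.427 + 0.866) / (1 + (-0.427)·0.866) = 0.4386/0.6304 = 0.6958.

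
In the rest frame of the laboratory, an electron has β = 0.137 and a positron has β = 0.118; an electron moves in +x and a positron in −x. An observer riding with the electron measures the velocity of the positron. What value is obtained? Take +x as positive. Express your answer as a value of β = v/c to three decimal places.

β = -0.251

β_A = 0.137, β_B = -0.118.
Transform to A's frame with the inverse velocity-addition law: u' = (u − v)/(1 − uv/c²), taking u = β_B and v = β_A.
u' = (-0.118 − 0.137) / (1 − (0.137)(-0.118)) = -0.2550/1.0162 = -0.2509.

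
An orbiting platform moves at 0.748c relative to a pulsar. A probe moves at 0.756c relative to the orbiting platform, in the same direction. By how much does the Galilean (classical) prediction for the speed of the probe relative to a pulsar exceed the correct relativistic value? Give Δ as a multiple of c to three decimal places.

Galilean: u_cl = 0.756 + 0.748 = 1.5040.
Relativistic: u_rel = (0.756 + 0.748) / (1 + 0.756·0.748) = 1.5040/1.5655 = 0.9607.
Δ = 1.5040 − 0.9607 = 0.5433.
(The classical prediction exceeds c; the relativistic result does not.)

Δ = 0.543c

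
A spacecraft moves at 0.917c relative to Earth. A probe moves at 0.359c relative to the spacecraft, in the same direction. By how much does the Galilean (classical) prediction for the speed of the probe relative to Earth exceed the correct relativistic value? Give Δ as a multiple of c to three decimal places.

Galilean: u_cl = 0.359 + 0.917 = 1.2760.
Relativistic: u_rel = (0.359 + 0.917) / (1 + 0.359·0.917) = 1.2760/1.3292 = 0.9600.
Δ = 1.2760 − 0.9600 = 0.3160.
(The classical prediction exceeds c; the relativistic result does not.)

Δ = 0.316c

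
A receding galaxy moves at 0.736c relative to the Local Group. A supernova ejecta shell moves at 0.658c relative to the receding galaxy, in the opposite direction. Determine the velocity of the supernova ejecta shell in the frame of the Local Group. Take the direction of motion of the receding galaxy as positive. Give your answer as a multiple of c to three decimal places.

+0.151c

With v = 0.736 and u' = -0.658 (in units of c),
u = (u' + v)/(1 + u'v/c²):
u = (-0.658 + 0.736) / (1 + (-0.658)·0.736) = 0.0780/0.5157 = 0.1512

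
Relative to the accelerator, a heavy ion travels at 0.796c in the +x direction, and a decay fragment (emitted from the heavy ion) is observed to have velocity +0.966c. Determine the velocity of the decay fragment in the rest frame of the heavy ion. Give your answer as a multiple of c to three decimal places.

Invert the composition law: u' = (u − v)/(1 − uv/c²).
u' = (0.966 − 0.796) / (1 − (0.966)(0.796)) = 0.1700/0.2311 = 0.7357.

+0.736c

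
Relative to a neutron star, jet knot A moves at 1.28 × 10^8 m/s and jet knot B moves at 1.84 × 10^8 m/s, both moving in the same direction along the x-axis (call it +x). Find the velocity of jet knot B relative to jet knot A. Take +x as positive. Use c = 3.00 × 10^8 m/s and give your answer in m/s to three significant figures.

β_A = 0.427, β_B = 0.613 (dividing each by c = 3.00 × 10^8 m/s).
Transform to A's frame with the inverse velocity-addition law: u' = (u − v)/(1 − uv/c²), taking u = β_B and v = β_A.
u' = (0.613 − 0.427) / (1 − (0.427)(0.613)) = 0.1867/0.7383 = 0.2528.
u' = 0.2528 × 3.00 × 10^8 m/s.

+7.58 × 10^7 m/s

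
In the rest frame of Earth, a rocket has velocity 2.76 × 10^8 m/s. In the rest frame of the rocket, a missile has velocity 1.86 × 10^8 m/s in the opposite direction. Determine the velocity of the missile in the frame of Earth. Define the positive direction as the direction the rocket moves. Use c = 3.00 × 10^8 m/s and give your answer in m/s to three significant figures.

+2.09 × 10^8 m/s

In units of c (dividing by 3.00 × 10^8 m/s): v = 0.920, u' = -0.620.
u = (u' + v)/(1 + u'v/c²):
u = (-0.620 + 0.920) / (1 + (-0.620)·0.920) = 0.3000/0.4296 = 0.6983
Converting back: u = 0.6983 × 3.00 × 10^8 m/s.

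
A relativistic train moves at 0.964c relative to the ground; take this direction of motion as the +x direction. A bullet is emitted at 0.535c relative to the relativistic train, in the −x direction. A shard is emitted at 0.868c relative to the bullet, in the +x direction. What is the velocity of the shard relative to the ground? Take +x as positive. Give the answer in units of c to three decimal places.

Apply u = (u' + v)/(1 + u'v/c²) successively, working outward toward the ground.
Start: velocity of the relativistic train relative to the ground = 0.9640c.
Compose with the bullet (u' = -0.535 in the relativistic train frame): u_1 = (-0.535 + 0.964) / (1 + (-0.535)·0.964) = 0.4290/0.4843 = 0.8859.
Compose with the shard (u' = 0.868 in the bullet frame): u_2 = (0.868 + 0.886) / (1 + 0.868·0.886) = 1.7539/1.7690 = 0.9915.

+0.991c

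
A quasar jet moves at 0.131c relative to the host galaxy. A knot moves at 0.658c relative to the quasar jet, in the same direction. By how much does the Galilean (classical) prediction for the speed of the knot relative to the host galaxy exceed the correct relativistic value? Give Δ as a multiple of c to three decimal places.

Δ = 0.063c

Galilean: u_cl = 0.658 + 0.131 = 0.7890.
Relativistic: u_rel = (0.658 + 0.131) / (1 + 0.658·0.131) = 0.7890/1.0862 = 0.7264.
Δ = 0.7890 − 0.7264 = 0.0626.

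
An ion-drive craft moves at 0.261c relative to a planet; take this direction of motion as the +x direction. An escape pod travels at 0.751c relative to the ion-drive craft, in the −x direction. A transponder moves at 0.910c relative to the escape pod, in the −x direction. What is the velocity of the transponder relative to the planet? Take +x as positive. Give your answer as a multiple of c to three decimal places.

-0.977c

Apply u = (u' + v)/(1 + u'v/c²) successively, working outward toward the planet.
Start: velocity of the ion-drive craft relative to the planet = 0.2610c.
Compose with the escape pod (u' = -0.751 in the ion-drive craft frame): u_1 = (-0.751 + 0.261) / (1 + (-0.751)·0.261) = -0.4900/0.8040 = -0.6095.
Compose with the transponder (u' = -0.910 in the escape pod frame): u_2 = (-0.910 + (-0.609)) / (1 + (-0.910)·(-0.609)) = -1.5195/1.5546 = -0.9774.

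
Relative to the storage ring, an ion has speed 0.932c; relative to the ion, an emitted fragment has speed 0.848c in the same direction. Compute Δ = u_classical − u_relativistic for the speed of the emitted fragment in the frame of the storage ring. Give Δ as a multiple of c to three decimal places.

Galilean: u_cl = 0.848 + 0.932 = 1.7800.
Relativistic: u_rel = (0.848 + 0.932) / (1 + 0.848·0.932) = 1.7800/1.7903 = 0.9942.
Δ = 1.7800 − 0.9942 = 0.7858.
(The classical prediction exceeds c; the relativistic result does not.)

Δ = 0.786c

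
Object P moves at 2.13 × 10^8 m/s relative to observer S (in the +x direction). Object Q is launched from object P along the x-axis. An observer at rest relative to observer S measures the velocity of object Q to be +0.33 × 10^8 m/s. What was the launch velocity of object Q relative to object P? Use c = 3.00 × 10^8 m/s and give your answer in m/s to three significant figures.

-1.95 × 10^8 m/s

v = 0.710c, u = 0.110c.
Invert the composition law: u' = (u − v)/(1 − uv/c²).
u' = (0.110 − 0.710) / (1 − (0.110)(0.710)) = -0.6000/0.9219 = -0.6508.
u' = -0.6508 × 3.00 × 10^8 m/s.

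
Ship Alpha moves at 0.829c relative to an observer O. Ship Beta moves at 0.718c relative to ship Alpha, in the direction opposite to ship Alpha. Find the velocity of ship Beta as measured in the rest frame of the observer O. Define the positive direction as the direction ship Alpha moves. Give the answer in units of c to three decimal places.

With v = 0.829 and u' = -0.718 (in units of c),
u = (u' + v)/(1 + u'v/c²):
u = (-0.718 + 0.829) / (1 + (-0.718)·0.829) = 0.1110/0.4048 = 0.2742
(Galilean addition would give +0.111c.)

+0.274c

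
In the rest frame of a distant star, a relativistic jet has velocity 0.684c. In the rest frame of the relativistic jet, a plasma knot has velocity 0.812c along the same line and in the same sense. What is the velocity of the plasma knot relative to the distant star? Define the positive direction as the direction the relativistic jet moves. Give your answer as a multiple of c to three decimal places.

0.962c

With v = 0.684 and u' = 0.812 (in units of c),
u = (u' + v)/(1 + u'v/c²):
u = (0.812 + 0.684) / (1 + 0.812·0.684) = 1.4960/1.5554 = 0.9618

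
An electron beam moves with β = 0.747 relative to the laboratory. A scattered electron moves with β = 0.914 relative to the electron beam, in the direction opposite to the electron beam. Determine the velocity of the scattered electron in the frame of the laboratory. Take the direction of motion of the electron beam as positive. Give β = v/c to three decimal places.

β = -0.526

With v = 0.747 and u' = -0.914 (in units of c),
u = (u' + v)/(1 + u'v/c²):
u = (-0.914 + 0.747) / (1 + (-0.914)·0.747) = -0.1670/0.3172 = -0.5264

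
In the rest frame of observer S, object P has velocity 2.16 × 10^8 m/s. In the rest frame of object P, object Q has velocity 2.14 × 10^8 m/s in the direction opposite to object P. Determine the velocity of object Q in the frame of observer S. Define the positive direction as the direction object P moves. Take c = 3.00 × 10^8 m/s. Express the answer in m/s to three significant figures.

In units of c (dividing by 3.00 × 10^8 m/s): v = 0.720, u' = -0.713.
u = (u' + v)/(1 + u'v/c²):
u = (-0.713 + 0.720) / (1 + (-0.713)·0.720) = 0.0067/0.4864 = 0.0137
Converting back: u = 0.0137 × 3.00 × 10^8 m/s.

+4.11 × 10^6 m/s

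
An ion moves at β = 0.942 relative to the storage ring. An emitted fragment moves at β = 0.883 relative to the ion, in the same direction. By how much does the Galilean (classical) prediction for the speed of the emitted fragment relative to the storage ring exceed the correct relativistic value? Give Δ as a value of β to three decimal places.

Galilean: u_cl = 0.883 + 0.942 = 1.8250.
Relativistic: u_rel = (0.883 + 0.942) / (1 + 0.883·0.942) = 1.8250/1.8318 = 0.9963.
Δ = 1.8250 − 0.9963 = 0.8287.
(The classical prediction exceeds c; the relativistic result does not.)

Δ = 0.829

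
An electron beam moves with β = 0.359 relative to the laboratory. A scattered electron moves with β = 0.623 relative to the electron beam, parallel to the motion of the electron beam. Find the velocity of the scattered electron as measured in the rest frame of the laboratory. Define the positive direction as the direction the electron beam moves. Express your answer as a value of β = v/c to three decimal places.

With v = 0.359 and u' = 0.623 (in units of c),
u = (u' + v)/(1 + u'v/c²):
u = (0.623 + 0.359) / (1 + 0.623·0.359) = 0.9820/1.2237 = 0.8025

β = 0.803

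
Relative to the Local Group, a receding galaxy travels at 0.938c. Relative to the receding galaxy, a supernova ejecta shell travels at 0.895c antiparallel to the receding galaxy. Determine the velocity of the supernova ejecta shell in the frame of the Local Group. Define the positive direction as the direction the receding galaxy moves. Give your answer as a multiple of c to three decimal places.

With v = 0.938 and u' = -0.895 (in units of c),
u = (u' + v)/(1 + u'v/c²):
u = (-0.895 + 0.938) / (1 + (-0.895)·0.938) = 0.0430/0.1605 = 0.2679
(Galilean addition would give +0.043c.)

+0.268c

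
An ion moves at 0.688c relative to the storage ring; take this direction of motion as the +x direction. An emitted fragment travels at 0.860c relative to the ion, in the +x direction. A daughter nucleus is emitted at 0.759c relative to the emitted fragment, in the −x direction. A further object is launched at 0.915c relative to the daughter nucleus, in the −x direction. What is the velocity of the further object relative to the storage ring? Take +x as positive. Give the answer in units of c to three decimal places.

-0.392c

Apply u = (u' + v)/(1 + u'v/c²) successively, working outward toward the storage ring.
Start: velocity of the ion relative to the storage ring = 0.6880c.
Compose with the emitted fragment (u' = 0.860 in the ion frame): u_1 = (0.860 + 0.688) / (1 + 0.860·0.688) = 1.5480/1.5917 = 0.9726.
Compose with the daughter nucleus (u' = -0.759 in the emitted fragment frame): u_2 = (-0.759 + 0.973) / (1 + (-0.759)·0.973) = 0.2136/0.2618 = 0.8156.
Compose with the further object (u' = -0.915 in the daughter nucleus frame): u_3 = (-0.915 + 0.816) / (1 + (-0.915)·0.816) = -0.0994/0.2537 = -0.3917.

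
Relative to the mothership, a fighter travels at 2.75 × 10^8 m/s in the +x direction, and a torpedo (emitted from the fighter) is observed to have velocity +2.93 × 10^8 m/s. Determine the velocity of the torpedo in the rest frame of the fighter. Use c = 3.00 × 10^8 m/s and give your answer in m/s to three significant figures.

+1.72 × 10^8 m/s

v = 0.917c, u = 0.977c.
Invert the composition law: u' = (u − v)/(1 − uv/c²).
u' = (0.977 − 0.917) / (1 − (0.977)(0.917)) = 0.0600/0.1047 = 0.5729.
u' = 0.5729 × 3.00 × 10^8 m/s.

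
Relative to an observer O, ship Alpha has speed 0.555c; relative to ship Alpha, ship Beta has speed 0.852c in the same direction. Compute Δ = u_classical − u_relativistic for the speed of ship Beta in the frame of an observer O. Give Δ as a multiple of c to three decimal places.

Δ = 0.452c

Galilean: u_cl = 0.852 + 0.555 = 1.4070.
Relativistic: u_rel = (0.852 + 0.555) / (1 + 0.852·0.555) = 1.4070/1.4729 = 0.9553.
Δ = 1.4070 − 0.9553 = 0.4517.
(The classical prediction exceeds c; the relativistic result does not.)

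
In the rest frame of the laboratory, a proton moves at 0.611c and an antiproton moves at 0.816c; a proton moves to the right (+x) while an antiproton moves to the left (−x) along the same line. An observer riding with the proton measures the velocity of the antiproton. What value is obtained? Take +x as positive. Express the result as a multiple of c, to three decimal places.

-0.952c

β_A = 0.611, β_B = -0.816.
Transform to A's frame with the inverse velocity-addition law: u' = (u − v)/(1 − uv/c²), taking u = β_B and v = β_A.
u' = (-0.816 − 0.611) / (1 − (0.611)(-0.816)) = -1.4270/1.4986 = -0.9522.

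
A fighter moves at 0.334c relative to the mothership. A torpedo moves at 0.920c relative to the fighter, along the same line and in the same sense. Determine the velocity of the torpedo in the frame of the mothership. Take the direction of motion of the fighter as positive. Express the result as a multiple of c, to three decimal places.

With v = 0.334 and u' = 0.920 (in units of c),
u = (u' + v)/(1 + u'v/c²):
u = (0.920 + 0.334) / (1 + 0.920·0.334) = 1.2540/1.3073 = 0.9592
(Galilean addition would give +1.254c, exceeding c.)

0.959c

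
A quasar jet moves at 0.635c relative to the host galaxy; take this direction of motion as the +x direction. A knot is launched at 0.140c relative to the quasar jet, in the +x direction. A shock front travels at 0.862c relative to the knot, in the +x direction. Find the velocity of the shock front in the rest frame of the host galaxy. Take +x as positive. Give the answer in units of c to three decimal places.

Apply u = (u' + v)/(1 + u'v/c²) successively, working outward toward the host galaxy.
Start: velocity of the quasar jet relative to the host galaxy = 0.6350c.
Compose with the knot (u' = 0.140 in the quasar jet frame): u_1 = (0.140 + 0.635) / (1 + 0.140·0.635) = 0.7750/1.0889 = 0.7117.
Compose with the shock front (u' = 0.862 in the knot frame): u_2 = (0.862 + 0.712) / (1 + 0.862·0.712) = 1.5737/1.6135 = 0.9753.

0.975c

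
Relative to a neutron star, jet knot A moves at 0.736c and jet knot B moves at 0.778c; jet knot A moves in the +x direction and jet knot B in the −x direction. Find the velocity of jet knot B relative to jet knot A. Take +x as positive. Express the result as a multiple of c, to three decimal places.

-0.963c

β_A = 0.736, β_B = -0.778.
Transform to A's frame with the inverse velocity-addition law: u' = (u − v)/(1 − uv/c²), taking u = β_B and v = β_A.
u' = (-0.778 − 0.736) / (1 − (0.736)(-0.778)) = -1.5140/1.5726 = -0.9627.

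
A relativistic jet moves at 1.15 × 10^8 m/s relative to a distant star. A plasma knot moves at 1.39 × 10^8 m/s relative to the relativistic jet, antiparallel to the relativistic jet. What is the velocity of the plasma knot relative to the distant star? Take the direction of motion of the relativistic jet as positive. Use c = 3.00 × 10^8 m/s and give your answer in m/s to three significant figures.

-2.92 × 10^7 m/s

In units of c (dividing by 3.00 × 10^8 m/s): v = 0.383, u' = -0.463.
u = (u' + v)/(1 + u'v/c²):
u = (-0.463 + 0.383) / (1 + (-0.463)·0.383) = -0.0800/0.8224 = -0.0973
(Galilean addition would give -0.080c.)
Converting back: u = -0.0973 × 3.00 × 10^8 m/s.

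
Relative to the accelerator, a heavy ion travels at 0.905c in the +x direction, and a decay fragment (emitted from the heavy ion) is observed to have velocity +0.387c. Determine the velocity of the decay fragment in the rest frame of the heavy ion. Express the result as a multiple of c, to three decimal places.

-0.797c

Invert the composition law: u' = (u − v)/(1 − uv/c²).
u' = (0.387 − 0.905) / (1 − (0.387)(0.905)) = -0.5180/0.6498 = -0.7972.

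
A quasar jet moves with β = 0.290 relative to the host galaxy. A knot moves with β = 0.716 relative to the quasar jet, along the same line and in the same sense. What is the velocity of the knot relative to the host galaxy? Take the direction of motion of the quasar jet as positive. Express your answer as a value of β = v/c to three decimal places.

With v = 0.290 and u' = 0.716 (in units of c),
u = (u' + v)/(1 + u'v/c²):
u = (0.716 + 0.290) / (1 + 0.716·0.290) = 1.0060/1.2076 = 0.8330

β = 0.833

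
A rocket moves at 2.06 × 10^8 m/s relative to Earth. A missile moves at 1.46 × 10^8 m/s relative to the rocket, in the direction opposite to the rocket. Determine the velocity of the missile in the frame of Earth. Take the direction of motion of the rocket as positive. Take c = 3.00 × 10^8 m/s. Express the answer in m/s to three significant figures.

In units of c (dividing by 3.00 × 10^8 m/s): v = 0.687, u' = -0.487.
u = (u' + v)/(1 + u'v/c²):
u = (-0.487 + 0.687) / (1 + (-0.487)·0.687) = 0.2000/0.6658 = 0.3004
Converting back: u = 0.3004 × 3.00 × 10^8 m/s.

+9.01 × 10^7 m/s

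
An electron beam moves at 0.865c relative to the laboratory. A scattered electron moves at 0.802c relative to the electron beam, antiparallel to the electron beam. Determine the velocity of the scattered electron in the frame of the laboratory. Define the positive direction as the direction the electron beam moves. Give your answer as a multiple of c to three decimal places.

+0.206c

With v = 0.865 and u' = -0.802 (in units of c),
u = (u' + v)/(1 + u'v/c²):
u = (-0.802 + 0.865) / (1 + (-0.802)·0.865) = 0.0630/0.3063 = 0.2057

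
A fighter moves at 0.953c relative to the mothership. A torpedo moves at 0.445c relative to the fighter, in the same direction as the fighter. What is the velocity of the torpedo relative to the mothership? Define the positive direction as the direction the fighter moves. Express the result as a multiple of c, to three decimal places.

0.982c

With v = 0.953 and u' = 0.445 (in units of c),
u = (u' + v)/(1 + u'v/c²):
u = (0.445 + 0.953) / (1 + 0.445·0.953) = 1.3980/1.4241 = 0.9817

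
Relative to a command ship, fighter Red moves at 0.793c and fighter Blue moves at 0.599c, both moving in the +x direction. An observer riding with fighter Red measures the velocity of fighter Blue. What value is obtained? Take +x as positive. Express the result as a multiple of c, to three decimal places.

-0.370c

β_A = 0.793, β_B = 0.599.
Transform to A's frame with the inverse velocity-addition law: u' = (u − v)/(1 − uv/c²), taking u = β_B and v = β_A.
u' = (0.599 − 0.793) / (1 − (0.793)(0.599)) = -0.1940/0.5250 = -0.3695.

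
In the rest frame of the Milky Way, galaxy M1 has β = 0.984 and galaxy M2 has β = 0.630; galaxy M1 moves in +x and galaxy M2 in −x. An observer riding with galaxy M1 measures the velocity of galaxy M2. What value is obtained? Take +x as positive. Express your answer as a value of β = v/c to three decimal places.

β = -0.996

β_A = 0.984, β_B = -0.630.
Transform to A's frame with the inverse velocity-addition law: u' = (u − v)/(1 − uv/c²), taking u = β_B and v = β_A.
u' = (-0.630 − 0.984) / (1 − (0.984)(-0.630)) = -1.6140/1.6199 = -0.9963.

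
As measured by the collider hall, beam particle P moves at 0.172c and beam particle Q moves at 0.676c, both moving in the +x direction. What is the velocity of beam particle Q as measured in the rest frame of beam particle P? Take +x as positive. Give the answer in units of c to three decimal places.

β_A = 0.172, β_B = 0.676.
Transform to A's frame with the inverse velocity-addition law: u' = (u − v)/(1 − uv/c²), taking u = β_B and v = β_A.
u' = (0.676 − 0.172) / (1 − (0.172)(0.676)) = 0.5040/0.8837 = 0.5703.

+0.570c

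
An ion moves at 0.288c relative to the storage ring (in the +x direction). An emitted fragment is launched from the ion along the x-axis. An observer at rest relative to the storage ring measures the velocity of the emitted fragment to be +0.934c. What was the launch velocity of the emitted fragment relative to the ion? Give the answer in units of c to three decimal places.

+0.884c

Invert the composition law: u' = (u − v)/(1 − uv/c²).
u' = (0.934 − 0.288) / (1 − (0.934)(0.288)) = 0.6460/0.7310 = 0.8837.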